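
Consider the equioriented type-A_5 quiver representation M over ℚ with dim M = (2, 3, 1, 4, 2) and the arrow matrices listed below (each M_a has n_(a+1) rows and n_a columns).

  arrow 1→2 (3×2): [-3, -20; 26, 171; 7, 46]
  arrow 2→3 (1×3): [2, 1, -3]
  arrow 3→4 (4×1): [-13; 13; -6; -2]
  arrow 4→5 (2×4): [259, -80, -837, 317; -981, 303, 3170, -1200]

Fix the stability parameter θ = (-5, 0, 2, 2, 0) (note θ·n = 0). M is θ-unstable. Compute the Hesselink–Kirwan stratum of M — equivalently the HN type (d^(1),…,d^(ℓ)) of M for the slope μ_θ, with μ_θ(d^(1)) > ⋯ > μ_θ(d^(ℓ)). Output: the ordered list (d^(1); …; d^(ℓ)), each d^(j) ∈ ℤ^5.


Via rank(M_{q-1}∘⋯∘M_p): M ≅ I[1,2], I[1,5], I[2,2], I[4,4]^2, I[4,5].
μ_θ-semistable layers: μ^(1)=2; μ^(2)=4/3; μ^(3)=1; μ^(4)=0; μ^(5)=-5

((0, 0, 0, 2, 0); (0, 0, 1, 1, 1); (0, 0, 0, 1, 1); (0, 3, 0, 0, 0); (2, 0, 0, 0, 0))


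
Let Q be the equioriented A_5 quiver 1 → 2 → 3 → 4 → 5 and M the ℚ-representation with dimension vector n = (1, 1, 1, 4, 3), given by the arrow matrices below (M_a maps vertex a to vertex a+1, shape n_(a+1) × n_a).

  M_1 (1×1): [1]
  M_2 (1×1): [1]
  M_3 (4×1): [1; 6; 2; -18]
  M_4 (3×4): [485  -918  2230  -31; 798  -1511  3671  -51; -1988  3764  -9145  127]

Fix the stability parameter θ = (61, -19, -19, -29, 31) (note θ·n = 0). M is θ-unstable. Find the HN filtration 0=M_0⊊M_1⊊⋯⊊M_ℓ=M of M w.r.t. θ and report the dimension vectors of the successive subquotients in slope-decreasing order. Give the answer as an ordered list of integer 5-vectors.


Barcode: M ≅ I[1,5], I[4,4], I[4,5]^2. HN layers by μ_θ (3 steps, strictly decreasing):
  μ^(1)=31; μ^(2)=-3/2; μ^(3)=-29

((0, 0, 0, 0, 3); (1, 1, 1, 1, 0); (0, 0, 0, 3, 0))


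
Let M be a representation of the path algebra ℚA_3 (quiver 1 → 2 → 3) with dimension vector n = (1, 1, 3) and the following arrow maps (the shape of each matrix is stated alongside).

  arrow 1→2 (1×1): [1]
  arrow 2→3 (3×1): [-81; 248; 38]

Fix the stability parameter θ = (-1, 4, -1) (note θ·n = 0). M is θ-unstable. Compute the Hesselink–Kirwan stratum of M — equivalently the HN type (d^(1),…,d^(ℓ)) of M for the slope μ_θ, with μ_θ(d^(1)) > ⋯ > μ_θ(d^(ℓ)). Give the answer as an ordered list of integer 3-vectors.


Barcode: M ≅ I[1,3], I[3,3]^2. HN layers by μ_θ (2 steps, strictly decreasing):
  μ^(1)=3/2; μ^(2)=-1

((0, 1, 1); (1, 0, 2))


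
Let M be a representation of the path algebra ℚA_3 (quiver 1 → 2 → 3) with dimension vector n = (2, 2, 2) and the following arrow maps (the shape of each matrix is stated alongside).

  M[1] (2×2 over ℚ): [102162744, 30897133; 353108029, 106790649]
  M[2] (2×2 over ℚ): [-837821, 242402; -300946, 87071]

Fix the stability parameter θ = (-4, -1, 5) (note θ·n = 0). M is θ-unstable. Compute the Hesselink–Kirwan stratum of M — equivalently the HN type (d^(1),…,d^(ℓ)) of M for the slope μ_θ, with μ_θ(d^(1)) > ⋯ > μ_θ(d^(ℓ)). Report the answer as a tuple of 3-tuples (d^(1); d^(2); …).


Barcode: M ≅ I[1,3]^2. HN layers by μ_θ (3 steps, strictly decreasing):
  μ^(1)=5; μ^(2)=-1; μ^(3)=-4

((0, 0, 2); (0, 2, 0); (2, 0, 0))


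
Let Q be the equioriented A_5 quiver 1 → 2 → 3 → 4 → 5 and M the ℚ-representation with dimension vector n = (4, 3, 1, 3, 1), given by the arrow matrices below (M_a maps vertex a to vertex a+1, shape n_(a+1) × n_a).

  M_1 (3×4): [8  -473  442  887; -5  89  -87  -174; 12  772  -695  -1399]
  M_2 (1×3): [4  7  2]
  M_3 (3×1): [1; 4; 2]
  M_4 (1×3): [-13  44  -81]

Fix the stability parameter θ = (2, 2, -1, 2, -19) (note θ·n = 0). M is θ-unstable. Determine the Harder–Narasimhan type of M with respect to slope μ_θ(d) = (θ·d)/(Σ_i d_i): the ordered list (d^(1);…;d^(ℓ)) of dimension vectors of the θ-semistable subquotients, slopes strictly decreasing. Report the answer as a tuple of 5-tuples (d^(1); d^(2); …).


Interval decomposition of M: I[1,1], I[1,2]^2, I[1,5], I[4,4]^2.
HN type (ℓ=2): μ^(1)=2; μ^(2)=-14/5

((3, 2, 0, 2, 0); (1, 1, 1, 1, 1))


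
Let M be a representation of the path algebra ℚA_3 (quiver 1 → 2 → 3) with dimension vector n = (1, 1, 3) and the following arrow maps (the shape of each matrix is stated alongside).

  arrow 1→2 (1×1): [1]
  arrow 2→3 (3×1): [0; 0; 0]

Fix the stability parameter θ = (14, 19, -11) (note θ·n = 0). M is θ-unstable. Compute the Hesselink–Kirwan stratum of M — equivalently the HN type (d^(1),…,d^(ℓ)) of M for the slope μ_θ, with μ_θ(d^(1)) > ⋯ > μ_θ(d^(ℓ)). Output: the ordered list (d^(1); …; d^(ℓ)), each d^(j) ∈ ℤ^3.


Interval decomposition of M: I[1,2], I[3,3]^3.
HN type (ℓ=3): μ^(1)=19; μ^(2)=14; μ^(3)=-11

((0, 1, 0); (1, 0, 0); (0, 0, 3))


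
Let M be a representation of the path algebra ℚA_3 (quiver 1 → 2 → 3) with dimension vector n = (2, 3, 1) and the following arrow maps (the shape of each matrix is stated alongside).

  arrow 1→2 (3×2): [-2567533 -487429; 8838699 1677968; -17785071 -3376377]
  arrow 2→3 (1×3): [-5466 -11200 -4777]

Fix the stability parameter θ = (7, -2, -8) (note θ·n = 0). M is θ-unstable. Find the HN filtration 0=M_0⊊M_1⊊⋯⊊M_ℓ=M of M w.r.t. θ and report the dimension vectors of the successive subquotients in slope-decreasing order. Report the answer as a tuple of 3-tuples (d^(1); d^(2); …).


Via rank(M_{q-1}∘⋯∘M_p): M ≅ I[1,2], I[1,3], I[2,2].
μ_θ-semistable layers: μ^(1)=5/2; μ^(2)=-1; μ^(3)=-2

((1, 1, 0); (1, 1, 1); (0, 1, 0))


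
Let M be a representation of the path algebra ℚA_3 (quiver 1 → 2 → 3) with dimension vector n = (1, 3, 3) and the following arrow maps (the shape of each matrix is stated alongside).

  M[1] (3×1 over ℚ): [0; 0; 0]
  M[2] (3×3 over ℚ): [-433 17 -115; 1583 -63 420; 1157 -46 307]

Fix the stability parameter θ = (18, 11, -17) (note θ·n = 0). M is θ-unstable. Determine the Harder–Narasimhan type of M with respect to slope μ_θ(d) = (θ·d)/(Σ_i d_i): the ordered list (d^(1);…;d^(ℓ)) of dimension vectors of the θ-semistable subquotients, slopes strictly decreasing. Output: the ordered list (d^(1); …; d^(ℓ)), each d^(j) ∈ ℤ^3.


Via rank(M_{q-1}∘⋯∘M_p): M ≅ I[1,1], I[2,3]^3.
μ_θ-semistable layers: μ^(1)=18; μ^(2)=-3

((1, 0, 0); (0, 3, 3))


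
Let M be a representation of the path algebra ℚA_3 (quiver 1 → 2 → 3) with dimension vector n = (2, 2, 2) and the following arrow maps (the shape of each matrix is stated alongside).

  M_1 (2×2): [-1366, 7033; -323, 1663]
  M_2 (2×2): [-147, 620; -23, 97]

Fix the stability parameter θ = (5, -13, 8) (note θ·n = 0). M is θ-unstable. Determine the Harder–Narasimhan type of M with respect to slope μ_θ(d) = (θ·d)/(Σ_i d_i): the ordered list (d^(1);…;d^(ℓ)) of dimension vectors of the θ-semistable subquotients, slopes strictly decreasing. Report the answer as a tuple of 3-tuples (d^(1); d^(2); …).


Barcode: M ≅ I[1,3]^2. HN layers by μ_θ (2 steps, strictly decreasing):
  μ^(1)=8; μ^(2)=-4

((0, 0, 2); (2, 2, 0))


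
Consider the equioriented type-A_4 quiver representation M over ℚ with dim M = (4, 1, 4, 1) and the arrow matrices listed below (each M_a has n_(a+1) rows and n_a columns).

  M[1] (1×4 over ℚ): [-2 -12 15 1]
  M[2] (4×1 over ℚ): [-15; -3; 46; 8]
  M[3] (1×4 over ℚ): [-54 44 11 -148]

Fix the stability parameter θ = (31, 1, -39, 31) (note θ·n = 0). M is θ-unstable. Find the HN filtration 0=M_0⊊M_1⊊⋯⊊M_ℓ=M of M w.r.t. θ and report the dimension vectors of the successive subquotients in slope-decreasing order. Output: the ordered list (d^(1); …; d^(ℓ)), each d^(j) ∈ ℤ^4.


Interval decomposition of M: I[1,1]^3, I[1,3], I[3,3]^2, I[3,4].
HN type (ℓ=3): μ^(1)=31; μ^(2)=-7/3; μ^(3)=-39

((3, 0, 0, 1); (1, 1, 1, 0); (0, 0, 3, 0))


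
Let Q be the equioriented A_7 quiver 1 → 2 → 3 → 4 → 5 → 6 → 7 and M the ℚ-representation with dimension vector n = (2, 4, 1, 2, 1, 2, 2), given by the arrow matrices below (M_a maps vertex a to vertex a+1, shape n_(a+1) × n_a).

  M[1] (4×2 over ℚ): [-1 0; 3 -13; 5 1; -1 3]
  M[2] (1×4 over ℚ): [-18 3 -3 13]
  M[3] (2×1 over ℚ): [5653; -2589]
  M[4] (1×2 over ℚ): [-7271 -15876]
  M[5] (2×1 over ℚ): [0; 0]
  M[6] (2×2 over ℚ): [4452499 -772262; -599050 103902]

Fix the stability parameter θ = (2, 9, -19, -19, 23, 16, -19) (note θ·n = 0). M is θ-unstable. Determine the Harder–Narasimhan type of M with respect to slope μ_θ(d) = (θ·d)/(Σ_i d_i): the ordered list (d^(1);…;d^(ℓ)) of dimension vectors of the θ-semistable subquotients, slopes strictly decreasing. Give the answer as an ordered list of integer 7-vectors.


Via rank(M_{q-1}∘⋯∘M_p): M ≅ I[1,2], I[1,5], I[2,2]^2, I[4,4], I[6,7]^2.
μ_θ-semistable layers: μ^(1)=23; μ^(2)=9; μ^(3)=2; μ^(4)=-3/2; μ^(5)=-27/4; μ^(6)=-19

((0, 0, 0, 0, 1, 0, 0); (0, 3, 0, 0, 0, 0, 0); (1, 0, 0, 0, 0, 0, 0); (0, 0, 0, 0, 0, 2, 2); (1, 1, 1, 1, 0, 0, 0); (0, 0, 0, 1, 0, 0, 0))


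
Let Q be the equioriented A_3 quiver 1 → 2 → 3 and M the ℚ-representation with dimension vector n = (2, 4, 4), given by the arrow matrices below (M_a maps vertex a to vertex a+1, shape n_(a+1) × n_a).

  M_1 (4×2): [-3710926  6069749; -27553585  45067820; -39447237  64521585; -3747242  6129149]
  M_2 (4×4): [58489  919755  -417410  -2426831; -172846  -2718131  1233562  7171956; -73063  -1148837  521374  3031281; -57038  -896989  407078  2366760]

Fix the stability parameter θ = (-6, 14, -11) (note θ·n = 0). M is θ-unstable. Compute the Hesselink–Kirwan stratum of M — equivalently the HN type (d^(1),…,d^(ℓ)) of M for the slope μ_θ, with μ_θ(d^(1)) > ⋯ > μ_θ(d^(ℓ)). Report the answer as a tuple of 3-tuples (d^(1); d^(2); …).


Interval decomposition of M: I[1,2], I[1,3], I[2,2], I[2,3], I[3,3]^2.
HN type (ℓ=4): μ^(1)=14; μ^(2)=3/2; μ^(3)=-6; μ^(4)=-11

((0, 2, 0); (0, 2, 2); (2, 0, 0); (0, 0, 2))


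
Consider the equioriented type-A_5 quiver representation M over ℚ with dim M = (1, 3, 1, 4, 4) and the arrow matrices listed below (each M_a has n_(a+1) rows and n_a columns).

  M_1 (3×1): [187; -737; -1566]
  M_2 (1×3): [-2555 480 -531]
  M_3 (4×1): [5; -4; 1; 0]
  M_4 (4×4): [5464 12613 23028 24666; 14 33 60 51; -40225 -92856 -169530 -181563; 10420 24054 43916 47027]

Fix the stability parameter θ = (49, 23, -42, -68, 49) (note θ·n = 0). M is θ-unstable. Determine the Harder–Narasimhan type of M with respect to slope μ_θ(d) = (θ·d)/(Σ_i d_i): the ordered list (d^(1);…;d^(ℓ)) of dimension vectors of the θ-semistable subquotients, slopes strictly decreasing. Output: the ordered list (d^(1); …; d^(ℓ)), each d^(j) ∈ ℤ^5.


Interval decomposition of M: I[1,5], I[2,2]^2, I[4,4], I[4,5]^2, I[5,5].
HN type (ℓ=4): μ^(1)=49; μ^(2)=23; μ^(3)=-19/2; μ^(4)=-68

((0, 0, 0, 0, 4); (0, 2, 0, 0, 0); (1, 1, 1, 1, 0); (0, 0, 0, 3, 0))


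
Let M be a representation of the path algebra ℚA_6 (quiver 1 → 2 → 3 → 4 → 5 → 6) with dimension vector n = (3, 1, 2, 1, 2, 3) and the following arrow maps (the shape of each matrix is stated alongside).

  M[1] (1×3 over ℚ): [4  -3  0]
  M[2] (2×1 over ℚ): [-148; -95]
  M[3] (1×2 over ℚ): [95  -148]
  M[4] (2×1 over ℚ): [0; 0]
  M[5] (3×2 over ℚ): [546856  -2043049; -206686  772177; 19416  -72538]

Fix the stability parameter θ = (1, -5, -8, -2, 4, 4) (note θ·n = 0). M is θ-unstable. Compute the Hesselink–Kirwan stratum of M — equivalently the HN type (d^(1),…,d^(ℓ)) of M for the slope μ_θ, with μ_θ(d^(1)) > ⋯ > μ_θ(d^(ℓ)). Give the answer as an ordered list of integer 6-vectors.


Via rank(M_{q-1}∘⋯∘M_p): M ≅ I[1,1]^2, I[1,3], I[3,4], I[5,6]^2, I[6,6].
μ_θ-semistable layers: μ^(1)=4; μ^(2)=1; μ^(3)=-2; μ^(4)=-4; μ^(5)=-8

((0, 0, 0, 0, 2, 3); (2, 0, 0, 0, 0, 0); (0, 0, 0, 1, 0, 0); (1, 1, 1, 0, 0, 0); (0, 0, 1, 0, 0, 0))


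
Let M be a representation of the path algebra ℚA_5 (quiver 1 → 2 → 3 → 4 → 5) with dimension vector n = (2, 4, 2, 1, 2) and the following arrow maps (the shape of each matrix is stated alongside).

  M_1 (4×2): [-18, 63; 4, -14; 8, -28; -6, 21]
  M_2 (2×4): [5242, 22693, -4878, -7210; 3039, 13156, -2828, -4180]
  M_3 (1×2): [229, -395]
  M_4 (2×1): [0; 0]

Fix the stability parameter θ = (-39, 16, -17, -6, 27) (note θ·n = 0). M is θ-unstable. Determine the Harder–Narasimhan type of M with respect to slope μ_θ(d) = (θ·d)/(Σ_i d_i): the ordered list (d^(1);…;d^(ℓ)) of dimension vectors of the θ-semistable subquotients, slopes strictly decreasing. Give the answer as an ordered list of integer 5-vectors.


Interval decomposition of M: I[1,1], I[1,4], I[2,2]^2, I[2,3], I[5,5]^2.
HN type (ℓ=5): μ^(1)=27; μ^(2)=16; μ^(3)=-1/2; μ^(4)=-7/3; μ^(5)=-39

((0, 0, 0, 0, 2); (0, 2, 0, 0, 0); (0, 1, 1, 0, 0); (0, 1, 1, 1, 0); (2, 0, 0, 0, 0))


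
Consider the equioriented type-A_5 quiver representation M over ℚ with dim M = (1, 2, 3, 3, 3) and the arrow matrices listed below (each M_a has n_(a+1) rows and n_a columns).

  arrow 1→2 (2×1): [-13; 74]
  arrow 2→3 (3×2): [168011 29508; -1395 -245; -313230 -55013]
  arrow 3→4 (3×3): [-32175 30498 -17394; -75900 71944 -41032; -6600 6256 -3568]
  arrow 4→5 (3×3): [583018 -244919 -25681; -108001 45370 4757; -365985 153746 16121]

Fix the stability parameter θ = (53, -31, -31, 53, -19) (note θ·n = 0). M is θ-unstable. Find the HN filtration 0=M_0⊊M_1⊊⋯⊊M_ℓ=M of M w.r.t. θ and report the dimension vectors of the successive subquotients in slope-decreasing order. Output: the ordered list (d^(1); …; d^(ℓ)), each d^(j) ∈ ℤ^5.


Via rank(M_{q-1}∘⋯∘M_p): M ≅ I[1,5], I[2,3], I[3,3], I[4,5]^2.
μ_θ-semistable layers: μ^(1)=17; μ^(2)=-3; μ^(3)=-31

((0, 0, 0, 3, 3); (1, 1, 1, 0, 0); (0, 1, 2, 0, 0))


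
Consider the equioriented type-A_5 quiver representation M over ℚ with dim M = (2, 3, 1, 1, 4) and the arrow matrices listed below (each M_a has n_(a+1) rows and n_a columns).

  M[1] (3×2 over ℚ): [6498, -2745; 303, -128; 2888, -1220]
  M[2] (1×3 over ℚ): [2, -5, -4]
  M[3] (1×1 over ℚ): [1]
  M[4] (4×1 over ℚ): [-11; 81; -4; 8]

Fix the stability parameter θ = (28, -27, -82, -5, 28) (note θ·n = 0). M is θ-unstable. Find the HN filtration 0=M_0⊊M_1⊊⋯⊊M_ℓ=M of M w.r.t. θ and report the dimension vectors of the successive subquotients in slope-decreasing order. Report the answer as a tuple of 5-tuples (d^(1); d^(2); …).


Via rank(M_{q-1}∘⋯∘M_p): M ≅ I[1,2], I[1,5], I[2,2], I[5,5]^3.
μ_θ-semistable layers: μ^(1)=28; μ^(2)=1/2; μ^(3)=-5; μ^(4)=-27

((0, 0, 0, 0, 4); (1, 1, 0, 0, 0); (0, 0, 0, 1, 0); (1, 2, 1, 0, 0))


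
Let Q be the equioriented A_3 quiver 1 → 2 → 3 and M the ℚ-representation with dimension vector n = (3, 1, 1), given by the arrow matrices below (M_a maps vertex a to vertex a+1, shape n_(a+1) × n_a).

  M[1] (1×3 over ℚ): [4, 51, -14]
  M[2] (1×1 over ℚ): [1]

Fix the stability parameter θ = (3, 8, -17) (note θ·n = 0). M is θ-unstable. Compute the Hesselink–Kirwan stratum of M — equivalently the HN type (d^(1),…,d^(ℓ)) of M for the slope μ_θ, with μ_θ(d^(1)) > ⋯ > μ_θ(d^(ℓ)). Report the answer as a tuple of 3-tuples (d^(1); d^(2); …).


Via rank(M_{q-1}∘⋯∘M_p): M ≅ I[1,1]^2, I[1,3].
μ_θ-semistable layers: μ^(1)=3; μ^(2)=-2

((2, 0, 0); (1, 1, 1))


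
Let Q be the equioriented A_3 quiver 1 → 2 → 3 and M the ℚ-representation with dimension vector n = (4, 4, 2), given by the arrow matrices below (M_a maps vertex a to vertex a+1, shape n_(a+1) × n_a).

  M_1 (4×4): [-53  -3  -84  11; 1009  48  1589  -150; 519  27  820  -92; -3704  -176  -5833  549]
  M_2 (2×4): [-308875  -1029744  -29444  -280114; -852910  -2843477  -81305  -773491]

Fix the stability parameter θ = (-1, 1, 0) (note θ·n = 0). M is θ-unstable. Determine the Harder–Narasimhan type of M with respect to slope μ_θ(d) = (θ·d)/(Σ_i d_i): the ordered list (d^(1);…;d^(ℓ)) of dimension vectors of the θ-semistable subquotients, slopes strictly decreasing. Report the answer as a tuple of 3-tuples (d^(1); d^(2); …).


Interval decomposition of M: I[1,2]^2, I[1,3]^2.
HN type (ℓ=3): μ^(1)=1; μ^(2)=1/2; μ^(3)=-1

((0, 2, 0); (0, 2, 2); (4, 0, 0))


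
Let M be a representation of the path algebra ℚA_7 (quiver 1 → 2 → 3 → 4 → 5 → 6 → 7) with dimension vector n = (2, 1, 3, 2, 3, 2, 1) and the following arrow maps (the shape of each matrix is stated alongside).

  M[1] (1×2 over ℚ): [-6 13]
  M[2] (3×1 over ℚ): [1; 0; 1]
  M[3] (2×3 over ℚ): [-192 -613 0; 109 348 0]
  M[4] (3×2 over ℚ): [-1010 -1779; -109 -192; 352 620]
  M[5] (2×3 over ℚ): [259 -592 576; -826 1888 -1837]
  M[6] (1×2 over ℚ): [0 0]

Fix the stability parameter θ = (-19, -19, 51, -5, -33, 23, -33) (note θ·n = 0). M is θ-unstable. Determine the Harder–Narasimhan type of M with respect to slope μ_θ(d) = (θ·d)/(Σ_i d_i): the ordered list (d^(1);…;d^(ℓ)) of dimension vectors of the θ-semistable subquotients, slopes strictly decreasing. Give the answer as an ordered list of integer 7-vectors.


Interval decomposition of M: I[1,1], I[1,6], I[3,3], I[3,6], I[5,5], I[7,7].
HN type (ℓ=5): μ^(1)=51; μ^(2)=23; μ^(3)=13/3; μ^(4)=-19; μ^(5)=-33

((0, 0, 1, 0, 0, 0, 0); (0, 0, 0, 0, 0, 2, 0); (0, 0, 2, 2, 2, 0, 0); (2, 1, 0, 0, 0, 0, 0); (0, 0, 0, 0, 1, 0, 1))


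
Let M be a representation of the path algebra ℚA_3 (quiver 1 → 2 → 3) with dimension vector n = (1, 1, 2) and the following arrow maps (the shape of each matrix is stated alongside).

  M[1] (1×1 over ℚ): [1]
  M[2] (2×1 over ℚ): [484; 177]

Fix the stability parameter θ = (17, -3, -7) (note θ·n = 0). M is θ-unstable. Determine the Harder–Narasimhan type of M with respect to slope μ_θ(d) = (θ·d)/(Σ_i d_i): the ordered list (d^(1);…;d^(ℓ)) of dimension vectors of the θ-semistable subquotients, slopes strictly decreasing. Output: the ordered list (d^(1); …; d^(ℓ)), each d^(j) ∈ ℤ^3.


Barcode: M ≅ I[1,3], I[3,3]. HN layers by μ_θ (2 steps, strictly decreasing):
  μ^(1)=7/3; μ^(2)=-7

((1, 1, 1); (0, 0, 1))


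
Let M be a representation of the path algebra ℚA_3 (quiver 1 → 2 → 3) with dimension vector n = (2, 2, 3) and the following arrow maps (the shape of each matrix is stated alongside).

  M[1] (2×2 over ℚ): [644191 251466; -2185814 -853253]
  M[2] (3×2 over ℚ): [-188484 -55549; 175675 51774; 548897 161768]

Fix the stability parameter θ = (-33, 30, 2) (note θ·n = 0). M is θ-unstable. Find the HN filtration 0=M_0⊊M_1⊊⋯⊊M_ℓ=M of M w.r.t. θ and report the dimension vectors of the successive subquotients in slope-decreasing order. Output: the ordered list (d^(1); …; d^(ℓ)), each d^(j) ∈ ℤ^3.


Barcode: M ≅ I[1,3]^2, I[3,3]. HN layers by μ_θ (3 steps, strictly decreasing):
  μ^(1)=16; μ^(2)=2; μ^(3)=-33

((0, 2, 2); (0, 0, 1); (2, 0, 0))


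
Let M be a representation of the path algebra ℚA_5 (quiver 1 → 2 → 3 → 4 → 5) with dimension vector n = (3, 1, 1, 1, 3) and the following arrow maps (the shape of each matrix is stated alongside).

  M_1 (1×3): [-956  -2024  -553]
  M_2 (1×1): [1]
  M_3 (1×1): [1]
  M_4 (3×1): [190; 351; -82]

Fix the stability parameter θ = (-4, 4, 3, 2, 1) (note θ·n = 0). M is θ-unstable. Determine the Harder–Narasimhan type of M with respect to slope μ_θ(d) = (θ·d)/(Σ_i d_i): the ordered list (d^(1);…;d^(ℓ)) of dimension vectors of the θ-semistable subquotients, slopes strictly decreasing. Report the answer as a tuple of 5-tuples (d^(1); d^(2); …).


Via rank(M_{q-1}∘⋯∘M_p): M ≅ I[1,1]^2, I[1,5], I[5,5]^2.
μ_θ-semistable layers: μ^(1)=5/2; μ^(2)=1; μ^(3)=-4

((0, 1, 1, 1, 1); (0, 0, 0, 0, 2); (3, 0, 0, 0, 0))


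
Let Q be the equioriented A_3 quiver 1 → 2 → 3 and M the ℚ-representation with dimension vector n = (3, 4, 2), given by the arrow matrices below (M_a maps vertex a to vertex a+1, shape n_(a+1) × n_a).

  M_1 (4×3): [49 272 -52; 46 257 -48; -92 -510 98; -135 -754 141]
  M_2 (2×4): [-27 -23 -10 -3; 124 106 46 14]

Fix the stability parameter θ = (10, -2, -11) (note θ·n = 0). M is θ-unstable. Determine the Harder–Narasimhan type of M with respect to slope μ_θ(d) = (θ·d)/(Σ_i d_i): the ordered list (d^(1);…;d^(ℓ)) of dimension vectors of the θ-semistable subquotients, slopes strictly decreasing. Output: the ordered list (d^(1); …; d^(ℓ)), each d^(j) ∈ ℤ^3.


Barcode: M ≅ I[1,2], I[1,3]^2, I[2,2]. HN layers by μ_θ (3 steps, strictly decreasing):
  μ^(1)=4; μ^(2)=-1; μ^(3)=-2

((1, 1, 0); (2, 2, 2); (0, 1, 0))


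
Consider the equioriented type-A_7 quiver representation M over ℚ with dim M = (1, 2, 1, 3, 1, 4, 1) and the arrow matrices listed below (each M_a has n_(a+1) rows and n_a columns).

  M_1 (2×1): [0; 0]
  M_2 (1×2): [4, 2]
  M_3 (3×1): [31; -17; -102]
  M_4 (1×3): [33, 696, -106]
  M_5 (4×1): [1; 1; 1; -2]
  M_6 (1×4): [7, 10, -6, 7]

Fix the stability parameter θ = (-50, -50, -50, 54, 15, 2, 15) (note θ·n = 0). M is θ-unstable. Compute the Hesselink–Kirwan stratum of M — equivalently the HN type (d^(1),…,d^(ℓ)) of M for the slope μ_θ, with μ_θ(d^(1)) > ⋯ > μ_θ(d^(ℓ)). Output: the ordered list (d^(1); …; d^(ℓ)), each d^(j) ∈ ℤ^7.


Interval decomposition of M: I[1,1], I[2,2], I[2,7], I[4,4]^2, I[6,6]^3.
HN type (ℓ=4): μ^(1)=54; μ^(2)=43/2; μ^(3)=2; μ^(4)=-50

((0, 0, 0, 2, 0, 0, 0); (0, 0, 0, 1, 1, 1, 1); (0, 0, 0, 0, 0, 3, 0); (1, 2, 1, 0, 0, 0, 0))


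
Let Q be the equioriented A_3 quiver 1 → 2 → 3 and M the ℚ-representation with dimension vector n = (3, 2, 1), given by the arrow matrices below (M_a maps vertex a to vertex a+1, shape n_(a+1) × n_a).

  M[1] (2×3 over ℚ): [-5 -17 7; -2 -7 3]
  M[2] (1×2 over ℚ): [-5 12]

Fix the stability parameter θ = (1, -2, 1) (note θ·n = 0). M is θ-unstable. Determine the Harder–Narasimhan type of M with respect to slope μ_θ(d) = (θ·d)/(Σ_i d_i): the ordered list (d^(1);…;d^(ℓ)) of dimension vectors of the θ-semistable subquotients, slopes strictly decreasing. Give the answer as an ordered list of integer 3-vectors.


Via rank(M_{q-1}∘⋯∘M_p): M ≅ I[1,1], I[1,2], I[1,3].
μ_θ-semistable layers: μ^(1)=1; μ^(2)=-1/2

((1, 0, 1); (2, 2, 0))


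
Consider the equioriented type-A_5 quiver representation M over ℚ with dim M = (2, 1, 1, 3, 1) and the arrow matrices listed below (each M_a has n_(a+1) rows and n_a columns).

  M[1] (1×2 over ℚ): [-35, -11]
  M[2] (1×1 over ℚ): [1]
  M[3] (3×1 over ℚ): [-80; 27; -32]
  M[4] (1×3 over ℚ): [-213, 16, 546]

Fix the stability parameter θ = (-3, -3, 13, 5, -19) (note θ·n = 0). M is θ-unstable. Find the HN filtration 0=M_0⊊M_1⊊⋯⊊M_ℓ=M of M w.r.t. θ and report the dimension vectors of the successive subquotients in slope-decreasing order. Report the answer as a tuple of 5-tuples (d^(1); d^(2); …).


Barcode: M ≅ I[1,1], I[1,4], I[4,4], I[4,5]. HN layers by μ_θ (4 steps, strictly decreasing):
  μ^(1)=9; μ^(2)=5; μ^(3)=-3; μ^(4)=-7

((0, 0, 1, 1, 0); (0, 0, 0, 1, 0); (2, 1, 0, 0, 0); (0, 0, 0, 1, 1))


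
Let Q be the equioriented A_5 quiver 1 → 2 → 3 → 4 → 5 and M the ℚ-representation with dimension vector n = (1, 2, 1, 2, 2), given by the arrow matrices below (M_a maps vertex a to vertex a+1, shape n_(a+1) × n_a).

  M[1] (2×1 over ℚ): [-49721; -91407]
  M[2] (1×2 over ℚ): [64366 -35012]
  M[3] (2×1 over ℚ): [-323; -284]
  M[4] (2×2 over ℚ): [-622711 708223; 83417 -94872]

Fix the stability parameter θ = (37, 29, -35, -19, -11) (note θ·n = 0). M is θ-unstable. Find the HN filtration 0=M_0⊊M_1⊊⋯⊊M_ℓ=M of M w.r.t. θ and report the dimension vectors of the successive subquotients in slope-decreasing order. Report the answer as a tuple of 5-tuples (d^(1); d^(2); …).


Barcode: M ≅ I[1,5], I[2,2], I[4,5]. HN layers by μ_θ (4 steps, strictly decreasing):
  μ^(1)=29; μ^(2)=1/5; μ^(3)=-11; μ^(4)=-19

((0, 1, 0, 0, 0); (1, 1, 1, 1, 1); (0, 0, 0, 0, 1); (0, 0, 0, 1, 0))


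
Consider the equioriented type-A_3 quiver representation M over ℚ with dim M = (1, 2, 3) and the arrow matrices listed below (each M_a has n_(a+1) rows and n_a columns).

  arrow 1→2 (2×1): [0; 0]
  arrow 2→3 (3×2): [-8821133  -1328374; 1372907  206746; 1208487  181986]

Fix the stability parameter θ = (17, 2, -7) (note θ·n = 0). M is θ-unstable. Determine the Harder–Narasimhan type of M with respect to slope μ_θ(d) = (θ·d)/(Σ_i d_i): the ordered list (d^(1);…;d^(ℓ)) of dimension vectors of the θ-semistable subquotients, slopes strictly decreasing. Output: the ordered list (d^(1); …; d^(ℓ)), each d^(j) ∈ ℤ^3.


Barcode: M ≅ I[1,1], I[2,2], I[2,3], I[3,3]^2. HN layers by μ_θ (4 steps, strictly decreasing):
  μ^(1)=17; μ^(2)=2; μ^(3)=-5/2; μ^(4)=-7

((1, 0, 0); (0, 1, 0); (0, 1, 1); (0, 0, 2))


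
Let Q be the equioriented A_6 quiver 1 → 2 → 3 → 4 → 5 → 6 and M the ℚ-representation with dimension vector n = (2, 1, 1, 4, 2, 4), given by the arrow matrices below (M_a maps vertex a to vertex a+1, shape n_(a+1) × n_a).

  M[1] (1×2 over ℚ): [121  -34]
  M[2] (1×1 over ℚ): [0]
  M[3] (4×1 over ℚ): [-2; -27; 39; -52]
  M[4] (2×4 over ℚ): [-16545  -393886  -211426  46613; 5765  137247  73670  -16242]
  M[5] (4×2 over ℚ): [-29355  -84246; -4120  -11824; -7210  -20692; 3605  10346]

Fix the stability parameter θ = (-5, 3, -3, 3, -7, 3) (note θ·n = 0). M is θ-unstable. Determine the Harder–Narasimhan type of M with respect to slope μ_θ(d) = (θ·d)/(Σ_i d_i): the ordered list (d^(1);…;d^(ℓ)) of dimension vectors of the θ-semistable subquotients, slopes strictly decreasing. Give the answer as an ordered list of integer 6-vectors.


Barcode: M ≅ I[1,1], I[1,2], I[3,5], I[4,4]^2, I[4,6], I[6,6]^3. HN layers by μ_θ (4 steps, strictly decreasing):
  μ^(1)=3; μ^(2)=-2; μ^(3)=-3; μ^(4)=-5

((0, 1, 0, 2, 0, 4); (0, 0, 0, 2, 2, 0); (0, 0, 1, 0, 0, 0); (2, 0, 0, 0, 0, 0))


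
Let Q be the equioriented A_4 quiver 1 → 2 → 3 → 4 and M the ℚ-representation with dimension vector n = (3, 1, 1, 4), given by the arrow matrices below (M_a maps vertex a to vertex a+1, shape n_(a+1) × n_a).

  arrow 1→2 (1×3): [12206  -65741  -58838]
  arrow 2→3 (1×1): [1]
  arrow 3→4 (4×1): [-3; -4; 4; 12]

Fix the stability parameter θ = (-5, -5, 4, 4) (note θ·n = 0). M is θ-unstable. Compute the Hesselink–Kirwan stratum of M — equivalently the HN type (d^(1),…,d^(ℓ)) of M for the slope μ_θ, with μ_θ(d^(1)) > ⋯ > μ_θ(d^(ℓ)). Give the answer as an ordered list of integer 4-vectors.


Via rank(M_{q-1}∘⋯∘M_p): M ≅ I[1,1]^2, I[1,4], I[4,4]^3.
μ_θ-semistable layers: μ^(1)=4; μ^(2)=-5

((0, 0, 1, 4); (3, 1, 0, 0))


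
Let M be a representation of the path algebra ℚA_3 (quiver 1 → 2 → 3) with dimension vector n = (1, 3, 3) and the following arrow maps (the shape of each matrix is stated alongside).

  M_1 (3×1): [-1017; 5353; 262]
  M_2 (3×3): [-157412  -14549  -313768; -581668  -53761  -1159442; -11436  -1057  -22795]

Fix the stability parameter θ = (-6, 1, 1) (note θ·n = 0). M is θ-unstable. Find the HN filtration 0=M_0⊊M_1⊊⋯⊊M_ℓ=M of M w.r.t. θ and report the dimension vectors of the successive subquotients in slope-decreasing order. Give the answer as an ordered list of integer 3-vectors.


Barcode: M ≅ I[1,3], I[2,2], I[2,3], I[3,3]. HN layers by μ_θ (2 steps, strictly decreasing):
  μ^(1)=1; μ^(2)=-6

((0, 3, 3); (1, 0, 0))


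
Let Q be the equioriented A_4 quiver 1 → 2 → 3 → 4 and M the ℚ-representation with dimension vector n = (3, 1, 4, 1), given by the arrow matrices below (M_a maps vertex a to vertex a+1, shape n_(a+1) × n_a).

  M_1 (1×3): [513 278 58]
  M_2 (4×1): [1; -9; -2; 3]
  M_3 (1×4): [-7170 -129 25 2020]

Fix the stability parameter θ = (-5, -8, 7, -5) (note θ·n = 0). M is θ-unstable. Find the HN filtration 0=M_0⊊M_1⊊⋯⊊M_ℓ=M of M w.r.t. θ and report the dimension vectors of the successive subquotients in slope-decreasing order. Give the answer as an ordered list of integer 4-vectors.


Interval decomposition of M: I[1,1]^2, I[1,4], I[3,3]^3.
HN type (ℓ=4): μ^(1)=7; μ^(2)=1; μ^(3)=-5; μ^(4)=-13/2

((0, 0, 3, 0); (0, 0, 1, 1); (2, 0, 0, 0); (1, 1, 0, 0))


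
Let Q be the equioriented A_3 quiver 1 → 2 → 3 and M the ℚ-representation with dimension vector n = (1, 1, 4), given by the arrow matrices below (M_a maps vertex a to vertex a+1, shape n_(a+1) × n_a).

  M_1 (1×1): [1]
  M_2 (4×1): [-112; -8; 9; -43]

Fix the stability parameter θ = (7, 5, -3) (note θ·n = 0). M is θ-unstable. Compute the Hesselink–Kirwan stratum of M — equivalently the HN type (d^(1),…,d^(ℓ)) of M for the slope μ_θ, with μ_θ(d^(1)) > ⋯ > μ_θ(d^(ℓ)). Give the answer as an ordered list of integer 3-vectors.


Interval decomposition of M: I[1,3], I[3,3]^3.
HN type (ℓ=2): μ^(1)=3; μ^(2)=-3

((1, 1, 1); (0, 0, 3))


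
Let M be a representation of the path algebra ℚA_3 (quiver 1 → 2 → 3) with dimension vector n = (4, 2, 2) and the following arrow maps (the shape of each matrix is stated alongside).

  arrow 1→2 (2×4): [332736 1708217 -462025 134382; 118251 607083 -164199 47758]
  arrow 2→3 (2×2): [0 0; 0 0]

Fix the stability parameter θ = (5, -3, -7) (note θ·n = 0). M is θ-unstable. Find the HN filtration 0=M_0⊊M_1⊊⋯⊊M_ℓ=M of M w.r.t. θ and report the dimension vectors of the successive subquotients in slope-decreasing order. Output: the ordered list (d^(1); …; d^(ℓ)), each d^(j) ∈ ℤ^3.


Barcode: M ≅ I[1,1]^2, I[1,2]^2, I[3,3]^2. HN layers by μ_θ (3 steps, strictly decreasing):
  μ^(1)=5; μ^(2)=1; μ^(3)=-7

((2, 0, 0); (2, 2, 0); (0, 0, 2))


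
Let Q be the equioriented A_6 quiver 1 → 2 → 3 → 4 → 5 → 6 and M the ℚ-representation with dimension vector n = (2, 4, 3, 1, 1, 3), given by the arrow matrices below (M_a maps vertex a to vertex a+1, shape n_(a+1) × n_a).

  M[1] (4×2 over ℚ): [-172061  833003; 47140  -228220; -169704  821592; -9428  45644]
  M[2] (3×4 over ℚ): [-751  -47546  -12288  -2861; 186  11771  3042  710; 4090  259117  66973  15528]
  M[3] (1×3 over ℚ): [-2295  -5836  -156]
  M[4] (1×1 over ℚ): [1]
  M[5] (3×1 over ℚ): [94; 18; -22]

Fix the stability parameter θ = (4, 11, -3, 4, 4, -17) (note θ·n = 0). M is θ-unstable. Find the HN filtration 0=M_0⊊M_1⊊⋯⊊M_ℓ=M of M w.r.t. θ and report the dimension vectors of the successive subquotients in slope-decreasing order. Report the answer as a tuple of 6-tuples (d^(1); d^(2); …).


Barcode: M ≅ I[1,1], I[1,6], I[2,2], I[2,3]^2, I[6,6]^2. HN layers by μ_θ (4 steps, strictly decreasing):
  μ^(1)=11; μ^(2)=4; μ^(3)=1/2; μ^(4)=-17

((0, 1, 0, 0, 0, 0); (1, 2, 2, 0, 0, 0); (1, 1, 1, 1, 1, 1); (0, 0, 0, 0, 0, 2))


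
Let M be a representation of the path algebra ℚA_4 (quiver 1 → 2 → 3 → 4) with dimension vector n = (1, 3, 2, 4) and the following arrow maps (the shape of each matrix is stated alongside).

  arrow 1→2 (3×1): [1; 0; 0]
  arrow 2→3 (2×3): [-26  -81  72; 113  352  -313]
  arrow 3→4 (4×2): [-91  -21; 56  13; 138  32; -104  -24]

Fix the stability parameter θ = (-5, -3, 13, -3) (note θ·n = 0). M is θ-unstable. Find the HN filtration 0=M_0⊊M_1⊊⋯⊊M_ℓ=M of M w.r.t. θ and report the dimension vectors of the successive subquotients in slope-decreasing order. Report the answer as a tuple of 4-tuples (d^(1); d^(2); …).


Barcode: M ≅ I[1,4], I[2,2], I[2,4], I[4,4]^2. HN layers by μ_θ (3 steps, strictly decreasing):
  μ^(1)=5; μ^(2)=-3; μ^(3)=-5

((0, 0, 2, 2); (0, 3, 0, 2); (1, 0, 0, 0))


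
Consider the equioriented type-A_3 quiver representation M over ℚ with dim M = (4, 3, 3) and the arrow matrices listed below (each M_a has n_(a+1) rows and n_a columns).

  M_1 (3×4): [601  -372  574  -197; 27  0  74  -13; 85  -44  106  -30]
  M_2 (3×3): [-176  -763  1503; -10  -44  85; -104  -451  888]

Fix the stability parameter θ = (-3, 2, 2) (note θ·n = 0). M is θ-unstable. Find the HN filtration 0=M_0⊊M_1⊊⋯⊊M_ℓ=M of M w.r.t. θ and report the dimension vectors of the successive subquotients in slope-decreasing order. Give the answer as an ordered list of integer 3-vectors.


Via rank(M_{q-1}∘⋯∘M_p): M ≅ I[1,1], I[1,3]^3.
μ_θ-semistable layers: μ^(1)=2; μ^(2)=-3

((0, 3, 3); (4, 0, 0))


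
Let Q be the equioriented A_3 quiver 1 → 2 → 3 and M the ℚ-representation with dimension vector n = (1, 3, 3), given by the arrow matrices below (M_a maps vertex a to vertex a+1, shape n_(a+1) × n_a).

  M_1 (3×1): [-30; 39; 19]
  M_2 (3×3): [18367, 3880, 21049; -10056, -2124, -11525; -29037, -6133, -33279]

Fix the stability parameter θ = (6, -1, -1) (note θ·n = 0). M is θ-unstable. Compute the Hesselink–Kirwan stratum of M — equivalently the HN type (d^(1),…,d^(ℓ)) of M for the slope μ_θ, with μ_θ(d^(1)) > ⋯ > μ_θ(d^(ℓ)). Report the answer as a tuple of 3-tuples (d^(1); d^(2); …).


Interval decomposition of M: I[1,3], I[2,3]^2.
HN type (ℓ=2): μ^(1)=4/3; μ^(2)=-1

((1, 1, 1); (0, 2, 2))


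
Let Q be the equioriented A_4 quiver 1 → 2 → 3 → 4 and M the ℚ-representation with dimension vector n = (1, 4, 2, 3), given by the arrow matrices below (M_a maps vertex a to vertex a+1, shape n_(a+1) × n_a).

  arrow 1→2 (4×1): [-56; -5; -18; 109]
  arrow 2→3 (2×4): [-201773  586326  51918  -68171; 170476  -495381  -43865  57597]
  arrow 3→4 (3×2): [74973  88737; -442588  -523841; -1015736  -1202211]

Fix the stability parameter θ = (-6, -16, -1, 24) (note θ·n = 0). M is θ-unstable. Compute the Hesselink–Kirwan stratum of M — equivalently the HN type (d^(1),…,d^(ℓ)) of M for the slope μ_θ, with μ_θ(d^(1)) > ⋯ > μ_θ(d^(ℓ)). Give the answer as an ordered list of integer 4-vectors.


Barcode: M ≅ I[1,4], I[2,2]^2, I[2,4], I[4,4]. HN layers by μ_θ (4 steps, strictly decreasing):
  μ^(1)=24; μ^(2)=-1; μ^(3)=-11; μ^(4)=-16

((0, 0, 0, 3); (0, 0, 2, 0); (1, 1, 0, 0); (0, 3, 0, 0))


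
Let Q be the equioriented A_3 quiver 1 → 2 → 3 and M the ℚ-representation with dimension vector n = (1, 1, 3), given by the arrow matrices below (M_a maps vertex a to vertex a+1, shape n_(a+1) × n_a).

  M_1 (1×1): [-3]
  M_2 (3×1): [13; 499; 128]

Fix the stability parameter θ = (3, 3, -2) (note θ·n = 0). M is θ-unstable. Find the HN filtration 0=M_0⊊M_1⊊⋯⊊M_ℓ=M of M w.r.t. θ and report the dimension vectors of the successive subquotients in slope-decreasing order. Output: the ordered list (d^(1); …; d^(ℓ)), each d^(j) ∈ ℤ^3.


Via rank(M_{q-1}∘⋯∘M_p): M ≅ I[1,3], I[3,3]^2.
μ_θ-semistable layers: μ^(1)=4/3; μ^(2)=-2

((1, 1, 1); (0, 0, 2))


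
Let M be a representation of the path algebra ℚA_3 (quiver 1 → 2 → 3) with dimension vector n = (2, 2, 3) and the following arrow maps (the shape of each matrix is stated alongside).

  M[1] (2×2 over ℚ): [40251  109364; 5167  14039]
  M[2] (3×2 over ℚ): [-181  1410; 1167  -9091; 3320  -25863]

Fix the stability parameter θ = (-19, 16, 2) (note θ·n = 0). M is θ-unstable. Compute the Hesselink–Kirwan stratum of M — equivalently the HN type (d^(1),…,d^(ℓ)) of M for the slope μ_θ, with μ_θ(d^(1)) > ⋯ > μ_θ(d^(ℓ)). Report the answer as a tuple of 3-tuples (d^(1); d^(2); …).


Barcode: M ≅ I[1,3]^2, I[3,3]. HN layers by μ_θ (3 steps, strictly decreasing):
  μ^(1)=9; μ^(2)=2; μ^(3)=-19

((0, 2, 2); (0, 0, 1); (2, 0, 0))


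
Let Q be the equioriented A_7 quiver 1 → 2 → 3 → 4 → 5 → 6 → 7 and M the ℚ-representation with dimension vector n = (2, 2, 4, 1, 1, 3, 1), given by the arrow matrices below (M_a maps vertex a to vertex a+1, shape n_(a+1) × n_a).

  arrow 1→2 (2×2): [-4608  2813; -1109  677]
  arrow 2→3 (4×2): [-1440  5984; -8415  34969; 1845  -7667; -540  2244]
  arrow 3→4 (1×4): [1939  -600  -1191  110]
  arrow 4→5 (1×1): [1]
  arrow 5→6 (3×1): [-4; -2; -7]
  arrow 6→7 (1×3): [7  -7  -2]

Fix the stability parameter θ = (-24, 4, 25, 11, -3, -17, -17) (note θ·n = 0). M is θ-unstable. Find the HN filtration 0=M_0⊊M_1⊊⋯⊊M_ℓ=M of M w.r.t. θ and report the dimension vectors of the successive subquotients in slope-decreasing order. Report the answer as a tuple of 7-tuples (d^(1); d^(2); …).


Barcode: M ≅ I[1,2], I[1,6], I[3,3]^3, I[6,6], I[6,7]. HN layers by μ_θ (4 steps, strictly decreasing):
  μ^(1)=25; μ^(2)=4; μ^(3)=-17; μ^(4)=-24

((0, 0, 3, 0, 0, 0, 0); (0, 2, 1, 1, 1, 1, 0); (0, 0, 0, 0, 0, 2, 1); (2, 0, 0, 0, 0, 0, 0))


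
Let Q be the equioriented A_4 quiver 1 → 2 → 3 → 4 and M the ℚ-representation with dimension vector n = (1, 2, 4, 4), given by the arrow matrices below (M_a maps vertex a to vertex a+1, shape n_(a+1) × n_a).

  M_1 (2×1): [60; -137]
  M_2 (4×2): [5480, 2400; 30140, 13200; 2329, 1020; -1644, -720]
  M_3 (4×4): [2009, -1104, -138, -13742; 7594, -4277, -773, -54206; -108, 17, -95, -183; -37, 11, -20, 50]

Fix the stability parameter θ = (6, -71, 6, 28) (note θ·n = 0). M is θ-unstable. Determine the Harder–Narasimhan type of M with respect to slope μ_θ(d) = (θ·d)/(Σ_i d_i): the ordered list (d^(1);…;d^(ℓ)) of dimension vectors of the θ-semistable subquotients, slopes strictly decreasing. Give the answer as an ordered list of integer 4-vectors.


Barcode: M ≅ I[1,2], I[2,4], I[3,4]^3. HN layers by μ_θ (4 steps, strictly decreasing):
  μ^(1)=28; μ^(2)=6; μ^(3)=-65/2; μ^(4)=-71

((0, 0, 0, 4); (0, 0, 4, 0); (1, 1, 0, 0); (0, 1, 0, 0))


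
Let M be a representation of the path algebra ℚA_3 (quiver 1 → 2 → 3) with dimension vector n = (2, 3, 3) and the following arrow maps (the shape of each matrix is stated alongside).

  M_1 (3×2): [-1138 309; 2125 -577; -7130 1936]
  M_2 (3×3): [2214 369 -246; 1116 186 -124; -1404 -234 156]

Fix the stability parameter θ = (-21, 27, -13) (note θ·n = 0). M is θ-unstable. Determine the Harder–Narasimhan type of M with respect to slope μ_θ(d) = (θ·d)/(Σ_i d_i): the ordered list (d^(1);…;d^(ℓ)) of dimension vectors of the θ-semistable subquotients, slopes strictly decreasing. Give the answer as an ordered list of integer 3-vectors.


Via rank(M_{q-1}∘⋯∘M_p): M ≅ I[1,2], I[1,3], I[2,2], I[3,3]^2.
μ_θ-semistable layers: μ^(1)=27; μ^(2)=7; μ^(3)=-13; μ^(4)=-21

((0, 2, 0); (0, 1, 1); (0, 0, 2); (2, 0, 0))


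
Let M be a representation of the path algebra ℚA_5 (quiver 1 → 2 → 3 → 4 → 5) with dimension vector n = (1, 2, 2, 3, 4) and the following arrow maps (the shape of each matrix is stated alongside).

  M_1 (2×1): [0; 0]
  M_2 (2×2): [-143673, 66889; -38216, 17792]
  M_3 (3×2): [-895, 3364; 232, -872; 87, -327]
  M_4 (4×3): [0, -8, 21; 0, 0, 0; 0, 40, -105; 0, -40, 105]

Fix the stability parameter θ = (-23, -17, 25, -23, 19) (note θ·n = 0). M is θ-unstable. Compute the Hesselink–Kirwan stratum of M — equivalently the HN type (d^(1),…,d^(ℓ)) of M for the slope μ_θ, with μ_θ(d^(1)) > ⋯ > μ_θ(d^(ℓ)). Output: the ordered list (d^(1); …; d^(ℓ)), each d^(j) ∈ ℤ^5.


Interval decomposition of M: I[1,1], I[2,4], I[2,5], I[4,4], I[5,5]^3.
HN type (ℓ=4): μ^(1)=19; μ^(2)=1; μ^(3)=-17; μ^(4)=-23

((0, 0, 0, 0, 4); (0, 0, 2, 2, 0); (0, 2, 0, 0, 0); (1, 0, 0, 1, 0))


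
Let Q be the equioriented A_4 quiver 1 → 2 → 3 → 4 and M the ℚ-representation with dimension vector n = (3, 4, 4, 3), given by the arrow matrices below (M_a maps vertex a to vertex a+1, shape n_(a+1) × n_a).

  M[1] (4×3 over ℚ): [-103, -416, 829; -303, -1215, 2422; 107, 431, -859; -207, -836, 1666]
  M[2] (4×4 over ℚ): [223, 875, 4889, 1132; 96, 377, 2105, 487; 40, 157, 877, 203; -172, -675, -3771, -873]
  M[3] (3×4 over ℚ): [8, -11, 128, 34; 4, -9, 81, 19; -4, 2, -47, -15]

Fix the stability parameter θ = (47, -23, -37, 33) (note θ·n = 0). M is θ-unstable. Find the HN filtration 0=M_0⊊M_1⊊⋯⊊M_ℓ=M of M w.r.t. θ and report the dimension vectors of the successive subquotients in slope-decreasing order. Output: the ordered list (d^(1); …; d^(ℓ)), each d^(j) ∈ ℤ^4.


Via rank(M_{q-1}∘⋯∘M_p): M ≅ I[1,2], I[1,3], I[1,4], I[2,2], I[3,3], I[3,4], I[4,4].
μ_θ-semistable layers: μ^(1)=33; μ^(2)=12; μ^(3)=-13/3; μ^(4)=-23; μ^(5)=-37

((0, 0, 0, 3); (1, 1, 0, 0); (2, 2, 2, 0); (0, 1, 0, 0); (0, 0, 2, 0))
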